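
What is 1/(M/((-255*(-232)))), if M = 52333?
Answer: 59160/52333 ≈ 1.1305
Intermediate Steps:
1/(M/((-255*(-232)))) = 1/(52333/((-255*(-232)))) = 1/(52333/59160) = 59160/52333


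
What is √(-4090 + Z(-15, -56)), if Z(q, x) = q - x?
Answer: I*√4049 ≈ 63.632*I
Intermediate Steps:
√(-4090 + Z(-15, -56)) = √(-4090 + (-15 - 1*(-56))) = √(-4090 + (-15 + 56)) = √(-4090 + 41) = √(-4049) = I*√4049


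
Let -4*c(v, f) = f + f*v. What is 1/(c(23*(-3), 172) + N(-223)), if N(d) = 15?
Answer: 1/2939 ≈ 0.00034025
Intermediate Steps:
c(v, f) = -f/4 - f*v/4 (c(v, f) = -(f + f*v)/4 = -f/4 - f*v/4)
1/(c(23*(-3), 172) + N(-223)) = 1/(-¼*172*(1 + 23*(-3)) + 15) = 1/(-¼*172*(1 - 69) + 15) = 1/(-¼*172*(-68) + 15) = 1/(2924 + 15) = 1/2939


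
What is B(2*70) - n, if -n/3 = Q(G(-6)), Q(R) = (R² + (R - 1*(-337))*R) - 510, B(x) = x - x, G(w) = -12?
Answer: -12798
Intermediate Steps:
B(x) = 0
Q(R) = -510 + R² + R*(337 + R) (Q(R) = (R² + (R + 337)*R) - 510 = (R² + (337 + R)*R) - 510 = (R² + R*(337 + R)) - 510 = -510 + R² + R*(337 + R))
n = 12798 (n = -3*(-510 + 2*(-12)² + 337*(-12)) = -3*(-510 + 2*144 - 4044) = -3*(-510 + 288 - 4044) = -3*(-4266) = 12798)
B(2*70) - n = 0 - 1*12798 = 0 - 12798 = -12798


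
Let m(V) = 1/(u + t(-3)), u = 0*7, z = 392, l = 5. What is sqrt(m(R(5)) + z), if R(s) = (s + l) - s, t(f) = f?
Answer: 5*sqrt(141)/3 ≈ 19.791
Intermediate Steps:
u = 0
R(s) = 5 (R(s) = (s + 5) - s = (5 + s) - s = 5)
m(V) = -1/3 (m(V) = 1/(0 - 3) = 1/(-3) = -1/3)
sqrt(m(R(5)) + z) = sqrt(-1/3 + 392) = sqrt(1175/3) = 5*sqrt(141)/3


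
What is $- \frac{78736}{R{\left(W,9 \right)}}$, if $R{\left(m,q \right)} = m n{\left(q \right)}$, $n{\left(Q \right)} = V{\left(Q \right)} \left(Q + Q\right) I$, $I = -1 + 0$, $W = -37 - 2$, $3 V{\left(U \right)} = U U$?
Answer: $- \frac{39368}{9477} \approx -4.1541$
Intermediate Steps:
$V{\left(U \right)} = \frac{U^{2}}{3}$ ($V{\left(U \right)} = \frac{U U}{3} = \frac{U^{2}}{3}$)
$W = -39$ ($W = -37 - 2 = -39$)
$I = -1$
$n{\left(Q \right)} = - \frac{2 Q^{3}}{3}$ ($n{\left(Q \right)} = \frac{Q^{2}}{3} \left(Q + Q\right) \left(-1\right) = \frac{Q^{2}}{3} \cdot 2 Q \left(-1\right) = \frac{2 Q^{3}}{3} \left(-1\right) = - \frac{2 Q^{3}}{3}$)
$R{\left(m,q \right)} = - \frac{2 m q^{3}}{3}$ ($R{\left(m,q \right)} = m \left(- \frac{2 q^{3}}{3}\right) = - \frac{2 m q^{3}}{3}$)
$- \frac{78736}{R{\left(W,9 \right)}} = - \frac{78736}{\left(- \frac{2}{3}\right) \left(-39\right) 9^{3}} = - \frac{78736}{\left(- \frac{2}{3}\right) \left(-39\right) 729} = - \frac{78736}{18954} = \left(-78736\right) \frac{1}{18954} = - \frac{39368}{9477}$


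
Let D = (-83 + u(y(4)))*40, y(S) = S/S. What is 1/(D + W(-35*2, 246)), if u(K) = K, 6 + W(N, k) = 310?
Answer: -1/2976 ≈ -0.00033602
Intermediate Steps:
W(N, k) = 304 (W(N, k) = -6 + 310 = 304)
y(S) = 1
D = -3280 (D = (-83 + 1)*40 = -82*40 = -3280)
1/(D + W(-35*2, 246)) = 1/(-3280 + 304) = 1/(-2976) = -1/2976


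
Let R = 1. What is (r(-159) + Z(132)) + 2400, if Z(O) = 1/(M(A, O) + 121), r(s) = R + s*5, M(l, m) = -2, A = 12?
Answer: 191115/119 ≈ 1606.0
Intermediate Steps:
r(s) = 1 + 5*s (r(s) = 1 + s*5 = 1 + 5*s)
Z(O) = 1/119 (Z(O) = 1/(-2 + 121) = 1/119)
(r(-159) + Z(132)) + 2400 = ((1 + 5*(-159)) + 1/119) + 2400 = ((1 - 795) + 1/119) + 2400 = (-794 + 1/119) + 2400 = -94485/119 + 2400 = 191115/119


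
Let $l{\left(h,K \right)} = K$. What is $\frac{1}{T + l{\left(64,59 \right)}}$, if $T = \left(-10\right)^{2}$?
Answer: $\frac{1}{159} \approx 0.0062893$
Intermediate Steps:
$T = 100$
$\frac{1}{T + l{\left(64,59 \right)}} = \frac{1}{100 + 59} = \frac{1}{159}$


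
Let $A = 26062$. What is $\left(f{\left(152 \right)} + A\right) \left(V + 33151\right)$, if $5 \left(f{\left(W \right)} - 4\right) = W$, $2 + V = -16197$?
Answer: $\frac{2211930864}{5} \approx 4.4239 \cdot 10^{8}$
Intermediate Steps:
$V = -16199$ ($V = -2 - 16197 = -16199$)
$f{\left(W \right)} = 4 + \frac{W}{5}$
$\left(f{\left(152 \right)} + A\right) \left(V + 33151\right) = \left(\left(4 + \frac{1}{5} \cdot 152\right) + 26062\right) \left(-16199 + 33151\right) = \left(\left(4 + \frac{152}{5}\right) + 26062\right) 16952 = \left(\frac{172}{5} + 26062\right) 16952 = \frac{130482}{5} \cdot 16952 = \frac{2211930864}{5}$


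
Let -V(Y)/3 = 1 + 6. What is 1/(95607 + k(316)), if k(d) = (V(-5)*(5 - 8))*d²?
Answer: 1/6386535 ≈ 1.5658e-7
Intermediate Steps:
V(Y) = -21 (V(Y) = -3*(1 + 6) = -3*7 = -21)
k(d) = 63*d² (k(d) = (-21*(5 - 8))*d² = (-21*(-3))*d² = 63*d²)
1/(95607 + k(316)) = 1/(95607 + 63*316²) = 1/(95607 + 63*99856) = 1/(95607 + 6290928) = 1/6386535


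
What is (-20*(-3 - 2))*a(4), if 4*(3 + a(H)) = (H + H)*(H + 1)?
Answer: 700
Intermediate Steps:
a(H) = -3 + H*(1 + H)/2 (a(H) = -3 + ((H + H)*(H + 1))/4 = -3 + ((2*H)*(1 + H))/4 = -3 + (2*H*(1 + H))/4 = -3 + H*(1 + H)/2)
(-20*(-3 - 2))*a(4) = (-20*(-3 - 2))*(-3 + (½)*4 + (½)*4²) = (-20*(-5))*(-3 + 2 + (½)*16) = 100*(-3 + 2 + 8) = 100*7 = 700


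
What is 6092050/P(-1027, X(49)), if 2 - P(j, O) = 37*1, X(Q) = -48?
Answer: -1218410/7 ≈ -1.7406e+5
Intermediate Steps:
P(j, O) = -35 (P(j, O) = 2 - 37 = -35)
6092050/P(-1027, X(49)) = 6092050/(-35) = 6092050*(-1/35) = -1218410/7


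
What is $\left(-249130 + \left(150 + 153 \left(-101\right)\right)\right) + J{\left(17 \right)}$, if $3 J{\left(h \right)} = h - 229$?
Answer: $- \frac{793511}{3} \approx -2.645 \cdot 10^{5}$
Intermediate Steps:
$J{\left(h \right)} = - \frac{229}{3} + \frac{h}{3}$ ($J{\left(h \right)} = \frac{h - 229}{3} = \frac{-229 + h}{3} = - \frac{229}{3} + \frac{h}{3}$)
$\left(-249130 + \left(150 + 153 \left(-101\right)\right)\right) + J{\left(17 \right)} = \left(-249130 + \left(150 + 153 \left(-101\right)\right)\right) + \left(- \frac{229}{3} + \frac{1}{3} \cdot 17\right) = \left(-249130 + \left(150 - 15453\right)\right) + \left(- \frac{229}{3} + \frac{17}{3}\right) = \left(-249130 - 15303\right) - \frac{212}{3} = -264433 - \frac{212}{3} = - \frac{793511}{3}$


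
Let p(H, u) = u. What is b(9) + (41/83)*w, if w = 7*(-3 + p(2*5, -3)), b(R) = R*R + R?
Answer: 5748/83 ≈ 69.253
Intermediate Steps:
b(R) = R + R² (b(R) = R² + R = R + R²)
w = -42 (w = 7*(-3 - 3) = 7*(-6) = -42)
b(9) + (41/83)*w = 9*(1 + 9) + (41/83)*(-42) = 9*10 + (41*(1/83))*(-42) = 90 + (41/83)*(-42) = 90 - 1722/83 = 5748/83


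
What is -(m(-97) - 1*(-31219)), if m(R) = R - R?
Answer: -31219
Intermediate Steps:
m(R) = 0
-(m(-97) - 1*(-31219)) = -(0 - 1*(-31219)) = -(0 + 31219) = -1*31219 = -31219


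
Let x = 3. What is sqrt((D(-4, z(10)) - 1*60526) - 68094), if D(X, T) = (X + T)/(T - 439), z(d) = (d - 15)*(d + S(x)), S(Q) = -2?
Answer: 2*I*sqrt(7377670086)/479 ≈ 358.64*I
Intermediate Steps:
z(d) = (-15 + d)*(-2 + d) (z(d) = (d - 15)*(d - 2) = (-15 + d)*(-2 + d))
D(X, T) = (T + X)/(-439 + T)
sqrt((D(-4, z(10)) - 1*60526) - 68094) = sqrt((((30 + 10**2 - 17*10) - 4)/(-439 + (30 + 10**2 - 17*10)) - 1*60526) - 68094) = sqrt((((30 + 100 - 170) - 4)/(-439 + (30 + 100 - 170)) - 60526) - 68094) = sqrt(((-40 - 4)/(-439 - 40) - 60526) - 68094) = sqrt((-44/(-479) - 60526) - 68094) = sqrt((-1/479*(-44) - 60526) - 68094) = sqrt((44/479 - 60526) - 68094) = sqrt(-28991910/479 - 68094) = sqrt(-61608936/479) = 2*I*sqrt(7377670086)/479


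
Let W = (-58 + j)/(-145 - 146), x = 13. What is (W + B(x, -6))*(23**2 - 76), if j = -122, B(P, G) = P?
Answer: 598413/97 ≈ 6169.2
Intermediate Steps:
W = 60/97 (W = (-58 - 122)/(-145 - 146) = -180/(-291) = -180*(-1/291) = 60/97 ≈ 0.61856)
(W + B(x, -6))*(23**2 - 76) = (60/97 + 13)*(23**2 - 76) = 1321*(529 - 76)/97 = (1321/97)*453 = 598413/97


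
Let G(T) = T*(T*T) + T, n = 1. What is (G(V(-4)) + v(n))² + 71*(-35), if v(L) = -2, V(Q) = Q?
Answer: 2415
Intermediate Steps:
G(T) = T + T³ (G(T) = T*T² + T = T³ + T = T + T³)
(G(V(-4)) + v(n))² + 71*(-35) = ((-4 + (-4)³) - 2)² + 71*(-35) = ((-4 - 64) - 2)² - 2485 = (-68 - 2)² - 2485 = (-70)² - 2485 = 4900 - 2485 = 2415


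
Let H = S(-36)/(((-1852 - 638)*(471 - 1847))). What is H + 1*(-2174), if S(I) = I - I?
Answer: -2174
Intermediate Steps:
S(I) = 0
H = 0 (H = 0/(((-1852 - 638)*(471 - 1847))) = 0/((-2490*(-1376))) = 0/3426240 = 0*(1/3426240) = 0)
H + 1*(-2174) = 0 + 1*(-2174) = 0 - 2174 = -2174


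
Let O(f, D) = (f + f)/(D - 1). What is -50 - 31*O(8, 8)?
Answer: -846/7 ≈ -120.86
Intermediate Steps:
O(f, D) = 2*f/(-1 + D) (O(f, D) = (2*f)/(-1 + D) = 2*f/(-1 + D))
-50 - 31*O(8, 8) = -50 - 62*8/(-1 + 8) = -50 - 62*8/7 = -50 - 31*16/7 = -50 - 496/7 = -846/7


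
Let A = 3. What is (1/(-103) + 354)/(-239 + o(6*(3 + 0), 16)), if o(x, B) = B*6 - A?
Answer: -36461/15038 ≈ -2.4246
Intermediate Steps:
o(x, B) = -3 + 6*B (o(x, B) = B*6 - 1*3 = 6*B - 3 = -3 + 6*B)
(1/(-103) + 354)/(-239 + o(6*(3 + 0), 16)) = (1/(-103) + 354)/(-239 + (-3 + 6*16)) = (-1/103 + 354)/(-239 + (-3 + 96)) = 36461/(103*(-239 + 93)) = (36461/103)/(-146) = (36461/103)*(-1/146) = -36461/15038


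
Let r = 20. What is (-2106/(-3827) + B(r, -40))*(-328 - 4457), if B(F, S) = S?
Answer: 722410590/3827 ≈ 1.8877e+5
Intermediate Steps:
(-2106/(-3827) + B(r, -40))*(-328 - 4457) = (-2106/(-3827) - 40)*(-328 - 4457) = (-2106*(-1/3827) - 40)*(-4785) = (2106/3827 - 40)*(-4785) = -150974/3827*(-4785) = 722410590/3827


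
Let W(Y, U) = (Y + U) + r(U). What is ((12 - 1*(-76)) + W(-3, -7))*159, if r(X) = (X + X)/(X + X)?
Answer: 12561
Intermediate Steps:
r(X) = 1 (r(X) = (2*X)/((2*X)) = (2*X)*(1/(2*X)) = 1)
W(Y, U) = 1 + U + Y (W(Y, U) = (Y + U) + 1 = (U + Y) + 1 = 1 + U + Y)
((12 - 1*(-76)) + W(-3, -7))*159 = ((12 - 1*(-76)) + (1 - 7 - 3))*159 = ((12 + 76) - 9)*159 = (88 - 9)*159 = 79*159 = 12561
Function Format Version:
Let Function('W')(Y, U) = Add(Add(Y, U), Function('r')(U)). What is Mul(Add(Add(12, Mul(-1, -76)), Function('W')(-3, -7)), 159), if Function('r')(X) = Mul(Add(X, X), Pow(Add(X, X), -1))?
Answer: 12561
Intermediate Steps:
Function('r')(X) = 1 (Function('r')(X) = Mul(Mul(2, X), Pow(Mul(2, X), -1)) = Mul(Mul(2, X), Mul(Rational(1, 2), Pow(X, -1))) = 1)
Function('W')(Y, U) = Add(1, U, Y) (Function('W')(Y, U) = Add(Add(Y, U), 1) = Add(Add(U, Y), 1) = Add(1, U, Y))
Mul(Add(Add(12, Mul(-1, -76)), Function('W')(-3, -7)), 159) = Mul(Add(Add(12, Mul(-1, -76)), Add(1, -7, -3)), 159) = Mul(Add(Add(12, 76), -9), 159) = Mul(Add(88, -9), 159) = Mul(79, 159) = 12561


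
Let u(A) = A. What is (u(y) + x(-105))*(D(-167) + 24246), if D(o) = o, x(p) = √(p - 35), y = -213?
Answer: -5128827 + 48158*I*√35 ≈ -5.1288e+6 + 2.8491e+5*I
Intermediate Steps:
x(p) = √(-35 + p)
(u(y) + x(-105))*(D(-167) + 24246) = (-213 + √(-35 - 105))*(-167 + 24246) = (-213 + √(-140))*24079 = (-213 + 2*I*√35)*24079 = -5128827 + 48158*I*√35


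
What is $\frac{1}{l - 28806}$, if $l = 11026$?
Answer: $- \frac{1}{17780} \approx -5.6243 \cdot 10^{-5}$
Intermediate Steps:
$\frac{1}{l - 28806} = \frac{1}{11026 - 28806} = \frac{1}{-17780} = - \frac{1}{17780}$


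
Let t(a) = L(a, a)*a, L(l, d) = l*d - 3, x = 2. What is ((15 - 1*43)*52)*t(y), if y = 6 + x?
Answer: -710528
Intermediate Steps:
L(l, d) = -3 + d*l (L(l, d) = d*l - 3 = -3 + d*l)
y = 8 (y = 6 + 2 = 8)
t(a) = a*(-3 + a²) (t(a) = (-3 + a*a)*a = (-3 + a²)*a = a*(-3 + a²))
((15 - 1*43)*52)*t(y) = ((15 - 1*43)*52)*(8*(-3 + 8²)) = ((15 - 43)*52)*(8*(-3 + 64)) = (-28*52)*(8*61) = -1456*488 = -710528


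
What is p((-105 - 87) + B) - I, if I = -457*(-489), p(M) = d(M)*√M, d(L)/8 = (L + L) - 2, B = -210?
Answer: -223473 - 6448*I*√402 ≈ -2.2347e+5 - 1.2928e+5*I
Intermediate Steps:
d(L) = -16 + 16*L (d(L) = 8*((L + L) - 2) = 8*(2*L - 2) = 8*(-2 + 2*L) = -16 + 16*L)
p(M) = √M*(-16 + 16*M) (p(M) = (-16 + 16*M)*√M = √M*(-16 + 16*M))
I = 223473
p((-105 - 87) + B) - I = 16*√((-105 - 87) - 210)*(-1 + ((-105 - 87) - 210)) - 1*223473 = 16*√(-192 - 210)*(-1 + (-192 - 210)) - 223473 = 16*√(-402)*(-1 - 402) - 223473 = 16*(I*√402)*(-403) - 223473 = -6448*I*√402 - 223473 = -223473 - 6448*I*√402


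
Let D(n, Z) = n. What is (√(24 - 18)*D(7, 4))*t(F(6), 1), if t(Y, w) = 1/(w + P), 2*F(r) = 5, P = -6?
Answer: -7*√6/5 ≈ -3.4293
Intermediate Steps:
F(r) = 5/2 (F(r) = (½)*5 = 5/2)
t(Y, w) = 1/(-6 + w) (t(Y, w) = 1/(w - 6) = 1/(-6 + w))
(√(24 - 18)*D(7, 4))*t(F(6), 1) = (√(24 - 18)*7)/(-6 + 1) = (√6*7)/(-5) = (7*√6)*(-⅕) = -7*√6/5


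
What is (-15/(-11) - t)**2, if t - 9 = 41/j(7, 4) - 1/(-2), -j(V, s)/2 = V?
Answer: 160801/5929 ≈ 27.121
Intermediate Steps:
j(V, s) = -2*V
t = 46/7 (t = 9 + (41/((-2*7)) - 1/(-2)) = 9 + (41/(-14) - 1*(-1/2)) = 9 + (41*(-1/14) + 1/2) = 9 + (-41/14 + 1/2) = 9 - 17/7 = 46/7 ≈ 6.5714)
(-15/(-11) - t)**2 = (-15/(-11) - 1*46/7)**2 = (-15*(-1/11) - 46/7)**2 = (15/11 - 46/7)**2 = (-401/77)**2 = 160801/5929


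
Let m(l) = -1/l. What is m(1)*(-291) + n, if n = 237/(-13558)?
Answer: 3945141/13558 ≈ 290.98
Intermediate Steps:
n = -237/13558 (n = 237*(-1/13558) = -237/13558 ≈ -0.017480)
m(1)*(-291) + n = -1/1*(-291) - 237/13558 = -1*1*(-291) - 237/13558 = -1*(-291) - 237/13558 = 291 - 237/13558 = 3945141/13558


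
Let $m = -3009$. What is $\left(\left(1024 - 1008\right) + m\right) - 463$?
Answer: $-3456$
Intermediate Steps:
$\left(\left(1024 - 1008\right) + m\right) - 463 = \left(\left(1024 - 1008\right) - 3009\right) - 463 = \left(16 - 3009\right) - 463 = -2993 - 463 = -3456$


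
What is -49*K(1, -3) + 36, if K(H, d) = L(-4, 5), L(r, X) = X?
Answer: -209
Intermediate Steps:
K(H, d) = 5
-49*K(1, -3) + 36 = -49*5 + 36 = -245 + 36 = -209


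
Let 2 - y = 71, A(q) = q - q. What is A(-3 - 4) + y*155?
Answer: -10695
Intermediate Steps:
A(q) = 0
y = -69 (y = 2 - 1*71 = 2 - 71 = -69)
A(-3 - 4) + y*155 = 0 - 69*155 = 0 - 10695 = -10695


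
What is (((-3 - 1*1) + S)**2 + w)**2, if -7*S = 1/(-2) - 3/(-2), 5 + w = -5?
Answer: 123201/2401 ≈ 51.312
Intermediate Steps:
w = -10 (w = -5 - 5 = -10)
S = -1/7 (S = -(1/(-2) - 3/(-2))/7 = -(1*(-1/2) - 3*(-1/2))/7 = -(-1/2 + 3/2)/7 = -1/7*1 = -1/7 ≈ -0.14286)
(((-3 - 1*1) + S)**2 + w)**2 = (((-3 - 1*1) - 1/7)**2 - 10)**2 = (((-3 - 1) - 1/7)**2 - 10)**2 = ((-4 - 1/7)**2 - 10)**2 = ((-29/7)**2 - 10)**2 = (841/49 - 10)**2 = (351/49)**2 = 123201/2401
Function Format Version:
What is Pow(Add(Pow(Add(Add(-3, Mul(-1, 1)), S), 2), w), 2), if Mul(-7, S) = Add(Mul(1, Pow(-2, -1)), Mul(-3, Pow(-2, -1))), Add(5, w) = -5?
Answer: Rational(123201, 2401) ≈ 51.312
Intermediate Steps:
w = -10 (w = Add(-5, -5) = -10)
S = Rational(-1, 7) (S = Mul(Rational(-1, 7), Add(Mul(1, Pow(-2, -1)), Mul(-3, Pow(-2, -1)))) = Mul(Rational(-1, 7), Add(Mul(1, Rational(-1, 2)), Mul(-3, Rational(-1, 2)))) = Mul(Rational(-1, 7), Add(Rational(-1, 2), Rational(3, 2))) = Mul(Rational(-1, 7), 1) = Rational(-1, 7) ≈ -0.14286)
Pow(Add(Pow(Add(Add(-3, Mul(-1, 1)), S), 2), w), 2) = Pow(Add(Pow(Add(Add(-3, Mul(-1, 1)), Rational(-1, 7)), 2), -10), 2) = Pow(Add(Pow(Add(Add(-3, -1), Rational(-1, 7)), 2), -10), 2) = Pow(Add(Pow(Add(-4, Rational(-1, 7)), 2), -10), 2) = Pow(Add(Pow(Rational(-29, 7), 2), -10), 2) = Pow(Add(Rational(841, 49), -10), 2) = Pow(Rational(351, 49), 2) = Rational(123201, 2401)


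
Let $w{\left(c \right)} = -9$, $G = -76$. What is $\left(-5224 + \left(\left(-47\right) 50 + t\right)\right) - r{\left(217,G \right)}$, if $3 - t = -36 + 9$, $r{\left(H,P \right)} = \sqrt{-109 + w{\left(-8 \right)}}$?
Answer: $-7544 - i \sqrt{118} \approx -7544.0 - 10.863 i$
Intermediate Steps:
$r{\left(H,P \right)} = i \sqrt{118}$ ($r{\left(H,P \right)} = \sqrt{-109 - 9} = \sqrt{-118} = i \sqrt{118}$)
$t = 30$ ($t = 3 - \left(-36 + 9\right) = 3 - -27 = 3 + 27 = 30$)
$\left(-5224 + \left(\left(-47\right) 50 + t\right)\right) - r{\left(217,G \right)} = \left(-5224 + \left(\left(-47\right) 50 + 30\right)\right) - i \sqrt{118} = \left(-5224 + \left(-2350 + 30\right)\right) - i \sqrt{118} = \left(-5224 - 2320\right) - i \sqrt{118} = -7544 - i \sqrt{118}$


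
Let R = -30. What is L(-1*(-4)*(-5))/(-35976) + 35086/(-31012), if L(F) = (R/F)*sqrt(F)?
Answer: -17543/15506 - I*sqrt(5)/11992 ≈ -1.1314 - 0.00018646*I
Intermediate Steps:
L(F) = -30/sqrt(F) (L(F) = (-30/F)*sqrt(F) = -30/sqrt(F))
L(-1*(-4)*(-5))/(-35976) + 35086/(-31012) = -30*(-I*sqrt(5)/10)/(-35976) + 35086/(-31012) = -30*(-I*sqrt(5)/10)*(-1/35976) + 35086*(-1/31012) = -(-3)*I*sqrt(5)*(-1/35976) - 17543/15506 = (3*I*sqrt(5))*(-1/35976) - 17543/15506 = -I*sqrt(5)/11992 - 17543/15506 = -17543/15506 - I*sqrt(5)/11992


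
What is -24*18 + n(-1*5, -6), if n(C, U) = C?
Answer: -437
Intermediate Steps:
-24*18 + n(-1*5, -6) = -24*18 - 1*5 = -432 - 5 = -437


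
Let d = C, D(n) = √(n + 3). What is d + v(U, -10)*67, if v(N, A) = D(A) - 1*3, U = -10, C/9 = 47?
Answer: 222 + 67*I*√7 ≈ 222.0 + 177.27*I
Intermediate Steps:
C = 423 (C = 9*47 = 423)
D(n) = √(3 + n)
d = 423
v(N, A) = -3 + √(3 + A) (v(N, A) = √(3 + A) - 1*3 = √(3 + A) - 3 = -3 + √(3 + A))
d + v(U, -10)*67 = 423 + (-3 + √(3 - 10))*67 = 423 + (-3 + √(-7))*67 = 423 + (-3 + I*√7)*67 = 423 + (-201 + 67*I*√7) = 222 + 67*I*√7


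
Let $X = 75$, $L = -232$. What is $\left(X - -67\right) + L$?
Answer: $-90$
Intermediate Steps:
$\left(X - -67\right) + L = \left(75 - -67\right) - 232 = \left(75 + 67\right) - 232 = 142 - 232 = -90$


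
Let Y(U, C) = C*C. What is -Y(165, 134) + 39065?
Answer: 21109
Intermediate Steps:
Y(U, C) = C²
-Y(165, 134) + 39065 = -1*134² + 39065 = -1*17956 + 39065 = -17956 + 39065 = 21109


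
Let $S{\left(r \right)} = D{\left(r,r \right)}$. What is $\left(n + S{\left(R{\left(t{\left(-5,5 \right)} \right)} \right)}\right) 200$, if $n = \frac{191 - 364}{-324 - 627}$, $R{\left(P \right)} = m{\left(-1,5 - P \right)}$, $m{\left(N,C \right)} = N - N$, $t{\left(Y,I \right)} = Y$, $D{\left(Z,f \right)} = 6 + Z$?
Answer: $\frac{1175800}{951} \approx 1236.4$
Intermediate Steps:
$m{\left(N,C \right)} = 0$
$R{\left(P \right)} = 0$
$S{\left(r \right)} = 6 + r$
$n = \frac{173}{951}$ ($n = - \frac{173}{-951} = \left(-173\right) \left(- \frac{1}{951}\right) = \frac{173}{951} \approx 0.18191$)
$\left(n + S{\left(R{\left(t{\left(-5,5 \right)} \right)} \right)}\right) 200 = \left(\frac{173}{951} + \left(6 + 0\right)\right) 200 = \left(\frac{173}{951} + 6\right) 200 = \frac{5879}{951} \cdot 200 = \frac{1175800}{951}$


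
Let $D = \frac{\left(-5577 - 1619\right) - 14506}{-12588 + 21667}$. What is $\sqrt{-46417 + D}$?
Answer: $\frac{i \sqrt{3826268694955}}{9079} \approx 215.45 i$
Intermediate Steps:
$D = - \frac{21702}{9079}$ ($D = \frac{-7196 - 14506}{9079} = \left(-21702\right) \frac{1}{9079} = - \frac{21702}{9079} \approx -2.3904$)
$\sqrt{-46417 + D} = \sqrt{-46417 - \frac{21702}{9079}} = \sqrt{- \frac{421441645}{9079}} = \frac{i \sqrt{3826268694955}}{9079}$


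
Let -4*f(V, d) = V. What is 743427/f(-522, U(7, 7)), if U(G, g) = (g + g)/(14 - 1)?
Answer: 165206/29 ≈ 5696.8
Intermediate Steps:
U(G, g) = 2*g/13 (U(G, g) = (2*g)/13 = (2*g)*(1/13) = 2*g/13)
f(V, d) = -V/4
743427/f(-522, U(7, 7)) = 743427/((-¼*(-522))) = 743427/(261/2) = 743427*(2/261) = 165206/29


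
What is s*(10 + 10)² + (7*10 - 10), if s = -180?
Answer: -71940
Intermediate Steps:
s*(10 + 10)² + (7*10 - 10) = -180*(10 + 10)² + (7*10 - 10) = -180*20² + (70 - 10) = -180*400 + 60 = -72000 + 60 = -71940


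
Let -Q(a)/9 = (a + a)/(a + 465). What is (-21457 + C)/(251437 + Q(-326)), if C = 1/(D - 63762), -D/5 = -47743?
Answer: -521801346280/6115589011283 ≈ -0.085323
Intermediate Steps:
D = 238715 (D = -5*(-47743) = 238715)
C = 1/174953 (C = 1/(238715 - 63762) = 1/174953 ≈ 5.7158e-6)
Q(a) = -18*a/(465 + a) (Q(a) = -9*(a + a)/(a + 465) = -9*2*a/(465 + a) = -18*a/(465 + a))
(-21457 + C)/(251437 + Q(-326)) = (-21457 + 1/174953)/(251437 - 18*(-326)/(465 - 326)) = -3753966520/(174953*(251437 - 18*(-326)/139)) = -3753966520/(174953*(251437 - 18*(-326)*1/139)) = -3753966520/(174953*(251437 + 5868/139)) = -3753966520/(174953*34955611/139) = -3753966520/174953*139/34955611 = -521801346280/6115589011283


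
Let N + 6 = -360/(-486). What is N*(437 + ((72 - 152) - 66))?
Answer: -13774/9 ≈ -1530.4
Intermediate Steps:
N = -142/27 (N = -6 - 360/(-486) = -6 - 360*(-1/486) = -6 + 20/27 = -142/27 ≈ -5.2593)
N*(437 + ((72 - 152) - 66)) = -142*(437 + ((72 - 152) - 66))/27 = -142*(437 + (-80 - 66))/27 = -142*(437 - 146)/27 = -142/27*291 = -13774/9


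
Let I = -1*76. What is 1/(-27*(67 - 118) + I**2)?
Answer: 1/7153 ≈ 0.00013980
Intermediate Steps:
I = -76
1/(-27*(67 - 118) + I**2) = 1/(-27*(67 - 118) + (-76)**2) = 1/(-27*(-51) + 5776) = 1/(1377 + 5776) = 1/7153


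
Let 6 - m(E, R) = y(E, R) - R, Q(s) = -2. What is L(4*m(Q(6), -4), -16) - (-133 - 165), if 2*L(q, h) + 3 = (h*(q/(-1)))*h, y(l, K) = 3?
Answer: 1617/2 ≈ 808.50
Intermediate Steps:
m(E, R) = 3 + R (m(E, R) = 6 - (3 - R) = 6 + (-3 + R) = 3 + R)
L(q, h) = -3/2 - q*h²/2 (L(q, h) = -3/2 + ((h*(q/(-1)))*h)/2 = -3/2 + ((h*(q*(-1)))*h)/2 = -3/2 + ((h*(-q))*h)/2 = -3/2 + ((-h*q)*h)/2 = -3/2 + (-q*h²)/2 = -3/2 - q*h²/2)
L(4*m(Q(6), -4), -16) - (-133 - 165) = (-3/2 - ½*4*(3 - 4)*(-16)²) - (-133 - 165) = (-3/2 - ½*4*(-1)*256) - 1*(-298) = (-3/2 - ½*(-4)*256) + 298 = (-3/2 + 512) + 298 = 1021/2 + 298 = 1617/2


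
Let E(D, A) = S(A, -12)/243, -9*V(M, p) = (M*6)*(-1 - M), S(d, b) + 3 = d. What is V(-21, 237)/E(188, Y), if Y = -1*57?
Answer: -1134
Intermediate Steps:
Y = -57
S(d, b) = -3 + d
V(M, p) = -2*M*(-1 - M)/3 (V(M, p) = -M*6*(-1 - M)/9 = -6*M*(-1 - M)/9 = -2*M*(-1 - M)/3)
E(D, A) = -1/81 + A/243 (E(D, A) = (-3 + A)/243 = (-3 + A)*(1/243) = -1/81 + A/243)
V(-21, 237)/E(188, Y) = ((⅔)*(-21)*(1 - 21))/(-1/81 + (1/243)*(-57)) = ((⅔)*(-21)*(-20))/(-1/81 - 19/81) = 280/(-20/81) = 280*(-81/20) = -1134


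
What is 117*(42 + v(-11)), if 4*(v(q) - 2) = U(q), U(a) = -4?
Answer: 5031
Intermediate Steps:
v(q) = 1 (v(q) = 2 + (1/4)*(-4) = 2 - 1 = 1)
117*(42 + v(-11)) = 117*(42 + 1) = 117*43 = 5031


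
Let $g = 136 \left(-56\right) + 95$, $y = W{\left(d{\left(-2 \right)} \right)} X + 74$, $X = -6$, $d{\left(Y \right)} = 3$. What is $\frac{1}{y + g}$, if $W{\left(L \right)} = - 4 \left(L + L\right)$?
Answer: $- \frac{1}{7303} \approx -0.00013693$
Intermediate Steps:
$W{\left(L \right)} = - 8 L$ ($W{\left(L \right)} = - 4 \cdot 2 L = - 8 L$)
$y = 218$ ($y = \left(-8\right) 3 \left(-6\right) + 74 = \left(-24\right) \left(-6\right) + 74 = 144 + 74 = 218$)
$g = -7521$ ($g = -7616 + 95 = -7521$)
$\frac{1}{y + g} = \frac{1}{218 - 7521} = \frac{1}{-7303} = - \frac{1}{7303}$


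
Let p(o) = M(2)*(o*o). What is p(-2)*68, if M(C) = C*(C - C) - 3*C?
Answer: -1632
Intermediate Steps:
M(C) = -3*C (M(C) = C*0 - 3*C = 0 - 3*C = -3*C)
p(o) = -6*o² (p(o) = (-3*2)*(o*o) = -6*o²)
p(-2)*68 = -6*(-2)²*68 = -6*4*68 = -24*68 = -1632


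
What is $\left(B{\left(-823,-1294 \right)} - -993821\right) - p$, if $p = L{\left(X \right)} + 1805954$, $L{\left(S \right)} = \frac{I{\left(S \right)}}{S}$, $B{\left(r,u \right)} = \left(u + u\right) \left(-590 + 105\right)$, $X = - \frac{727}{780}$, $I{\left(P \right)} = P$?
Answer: $443046$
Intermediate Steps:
$X = - \frac{727}{780}$ ($X = \left(-727\right) \frac{1}{780} = - \frac{727}{780} \approx -0.93205$)
$B{\left(r,u \right)} = - 970 u$ ($B{\left(r,u \right)} = 2 u \left(-485\right) = - 970 u$)
$L{\left(S \right)} = 1$ ($L{\left(S \right)} = \frac{S}{S} = 1$)
$p = 1805955$ ($p = 1 + 1805954 = 1805955$)
$\left(B{\left(-823,-1294 \right)} - -993821\right) - p = \left(\left(-970\right) \left(-1294\right) - -993821\right) - 1805955 = \left(1255180 + 993821\right) - 1805955 = 2249001 - 1805955 = 443046$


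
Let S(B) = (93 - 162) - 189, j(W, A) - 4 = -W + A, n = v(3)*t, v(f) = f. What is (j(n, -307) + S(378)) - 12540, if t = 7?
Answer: -13122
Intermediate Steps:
n = 21 (n = 3*7 = 21)
j(W, A) = 4 + A - W (j(W, A) = 4 + (-W + A) = 4 + (A - W) = 4 + A - W)
S(B) = -258 (S(B) = -69 - 189 = -258)
(j(n, -307) + S(378)) - 12540 = ((4 - 307 - 1*21) - 258) - 12540 = ((4 - 307 - 21) - 258) - 12540 = (-324 - 258) - 12540 = -582 - 12540 = -13122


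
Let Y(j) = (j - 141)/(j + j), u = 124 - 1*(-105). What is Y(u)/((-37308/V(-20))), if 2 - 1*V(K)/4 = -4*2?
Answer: -440/2135883 ≈ -0.00020600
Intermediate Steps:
V(K) = 40 (V(K) = 8 - (-16)*2 = 8 - 4*(-8) = 8 + 32 = 40)
u = 229 (u = 124 + 105 = 229)
Y(j) = (-141 + j)/(2*j) (Y(j) = (-141 + j)/((2*j)) = (-141 + j)*(1/(2*j)) = (-141 + j)/(2*j))
Y(u)/((-37308/V(-20))) = ((½)*(-141 + 229)/229)/((-37308/40)) = ((½)*(1/229)*88)/((-37308*1/40)) = 44/(229*(-9327/10)) = (44/229)*(-10/9327) = -440/2135883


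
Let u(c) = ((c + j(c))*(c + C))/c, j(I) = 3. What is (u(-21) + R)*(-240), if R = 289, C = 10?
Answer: -469680/7 ≈ -67097.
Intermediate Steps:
u(c) = (3 + c)*(10 + c)/c (u(c) = ((c + 3)*(c + 10))/c = ((3 + c)*(10 + c))/c = (3 + c)*(10 + c)/c)
(u(-21) + R)*(-240) = ((13 - 21 + 30/(-21)) + 289)*(-240) = ((13 - 21 + 30*(-1/21)) + 289)*(-240) = ((13 - 21 - 10/7) + 289)*(-240) = (-66/7 + 289)*(-240) = (1957/7)*(-240) = -469680/7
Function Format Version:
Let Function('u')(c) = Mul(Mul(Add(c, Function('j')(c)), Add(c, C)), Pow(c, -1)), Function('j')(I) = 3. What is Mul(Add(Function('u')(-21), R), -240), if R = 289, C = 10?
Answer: Rational(-469680, 7) ≈ -67097.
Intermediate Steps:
Function('u')(c) = Mul(Pow(c, -1), Add(3, c), Add(10, c)) (Function('u')(c) = Mul(Mul(Add(c, 3), Add(c, 10)), Pow(c, -1)) = Mul(Mul(Add(3, c), Add(10, c)), Pow(c, -1)) = Mul(Pow(c, -1), Add(3, c), Add(10, c)))
Mul(Add(Function('u')(-21), R), -240) = Mul(Add(Add(13, -21, Mul(30, Pow(-21, -1))), 289), -240) = Mul(Add(Add(13, -21, Mul(30, Rational(-1, 21))), 289), -240) = Mul(Add(Add(13, -21, Rational(-10, 7)), 289), -240) = Mul(Add(Rational(-66, 7), 289), -240) = Mul(Rational(1957, 7), -240) = Rational(-469680, 7)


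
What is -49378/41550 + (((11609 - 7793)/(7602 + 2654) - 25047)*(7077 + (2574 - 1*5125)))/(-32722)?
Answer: 1509085589780447/435751511550 ≈ 3463.2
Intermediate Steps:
-49378/41550 + (((11609 - 7793)/(7602 + 2654) - 25047)*(7077 + (2574 - 1*5125)))/(-32722) = -49378*1/41550 + ((3816/10256 - 25047)*(7077 + (2574 - 5125)))*(-1/32722) = -24689/20775 + ((3816*(1/10256) - 25047)*(7077 - 2551))*(-1/32722) = -24689/20775 + ((477/1282 - 25047)*4526)*(-1/32722) = -24689/20775 - 32109777/1282*4526*(-1/32722) = -24689/20775 - 72664425351/641*(-1/32722) = -24689/20775 + 72664425351/20974802 = 1509085589780447/435751511550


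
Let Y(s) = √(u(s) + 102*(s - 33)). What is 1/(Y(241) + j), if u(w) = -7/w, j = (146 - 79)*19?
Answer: 306793/385434440 - √1232244809/385434440 ≈ 0.00070489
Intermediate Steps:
j = 1273 (j = 67*19 = 1273)
Y(s) = √(-3366 - 7/s + 102*s) (Y(s) = √(-7/s + 102*(s - 33)) = √(-7/s + 102*(-33 + s)) = √(-7/s + (-3366 + 102*s)) = √(-3366 - 7/s + 102*s))
1/(Y(241) + j) = 1/(√(-3366 - 7/241 + 102*241) + 1273) = 1/(√(-3366 - 7*1/241 + 24582) + 1273) = 1/(√(-3366 - 7/241 + 24582) + 1273) = 1/(√(5113049/241) + 1273) = 1/(√1232244809/241 + 1273) = 1/(1273 + √1232244809/241)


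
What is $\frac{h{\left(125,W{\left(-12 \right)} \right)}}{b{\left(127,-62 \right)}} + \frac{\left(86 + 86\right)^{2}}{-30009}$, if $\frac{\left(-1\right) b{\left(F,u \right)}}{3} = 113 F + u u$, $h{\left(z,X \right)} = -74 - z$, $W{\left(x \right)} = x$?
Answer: $- \frac{536290283}{546013755} \approx -0.98219$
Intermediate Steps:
$b{\left(F,u \right)} = - 339 F - 3 u^{2}$ ($b{\left(F,u \right)} = - 3 \left(113 F + u u\right) = - 3 \left(113 F + u^{2}\right) = - 3 \left(u^{2} + 113 F\right) = - 339 F - 3 u^{2}$)
$\frac{h{\left(125,W{\left(-12 \right)} \right)}}{b{\left(127,-62 \right)}} + \frac{\left(86 + 86\right)^{2}}{-30009} = \frac{-74 - 125}{\left(-339\right) 127 - 3 \left(-62\right)^{2}} + \frac{\left(86 + 86\right)^{2}}{-30009} = \frac{-74 - 125}{-43053 - 11532} + 172^{2} \left(- \frac{1}{30009}\right) = - \frac{199}{-43053 - 11532} + 29584 \left(- \frac{1}{30009}\right) = - \frac{199}{-54585} - \frac{29584}{30009} = \left(-199\right) \left(- \frac{1}{54585}\right) - \frac{29584}{30009} = \frac{199}{54585} - \frac{29584}{30009} = - \frac{536290283}{546013755}$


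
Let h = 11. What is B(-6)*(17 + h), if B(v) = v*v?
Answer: 1008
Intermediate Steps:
B(v) = v²
B(-6)*(17 + h) = (-6)²*(17 + 11) = 36*28 = 1008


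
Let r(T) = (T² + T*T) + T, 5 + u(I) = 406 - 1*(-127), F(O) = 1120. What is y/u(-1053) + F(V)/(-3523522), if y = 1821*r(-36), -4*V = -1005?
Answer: 683339499713/77517484 ≈ 8815.3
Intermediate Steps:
V = 1005/4 (V = -¼*(-1005) = 1005/4 ≈ 251.25)
u(I) = 528 (u(I) = -5 + (406 - 1*(-127)) = -5 + (406 + 127) = -5 + 533 = 528)
r(T) = T + 2*T² (r(T) = (T² + T²) + T = 2*T² + T = T + 2*T²)
y = 4654476 (y = 1821*(-36*(1 + 2*(-36))) = 1821*(-36*(1 - 72)) = 1821*(-36*(-71)) = 1821*2556 = 4654476)
y/u(-1053) + F(V)/(-3523522) = 4654476/528 + 1120/(-3523522) = 4654476*(1/528) + 1120*(-1/3523522) = 387873/44 - 560/1761761 = 683339499713/77517484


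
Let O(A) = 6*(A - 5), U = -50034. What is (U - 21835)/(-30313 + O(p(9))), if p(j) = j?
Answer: 10267/4327 ≈ 2.3728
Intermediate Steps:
O(A) = -30 + 6*A (O(A) = 6*(-5 + A) = -30 + 6*A)
(U - 21835)/(-30313 + O(p(9))) = (-50034 - 21835)/(-30313 + (-30 + 6*9)) = -71869/(-30313 + (-30 + 54)) = -71869/(-30313 + 24) = -71869/(-30289) = -71869*(-1/30289) = 10267/4327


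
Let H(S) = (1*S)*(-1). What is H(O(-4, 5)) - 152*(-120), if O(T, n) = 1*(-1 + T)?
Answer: 18245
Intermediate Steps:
O(T, n) = -1 + T
H(S) = -S (H(S) = S*(-1) = -S)
H(O(-4, 5)) - 152*(-120) = -(-1 - 4) - 152*(-120) = -1*(-5) + 18240 = 5 + 18240 = 18245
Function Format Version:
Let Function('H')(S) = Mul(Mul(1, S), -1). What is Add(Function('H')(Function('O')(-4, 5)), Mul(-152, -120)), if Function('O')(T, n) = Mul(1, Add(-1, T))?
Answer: 18245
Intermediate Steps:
Function('O')(T, n) = Add(-1, T)
Function('H')(S) = Mul(-1, S) (Function('H')(S) = Mul(S, -1) = Mul(-1, S))
Add(Function('H')(Function('O')(-4, 5)), Mul(-152, -120)) = Add(Mul(-1, Add(-1, -4)), Mul(-152, -120)) = Add(Mul(-1, -5), 18240) = Add(5, 18240) = 18245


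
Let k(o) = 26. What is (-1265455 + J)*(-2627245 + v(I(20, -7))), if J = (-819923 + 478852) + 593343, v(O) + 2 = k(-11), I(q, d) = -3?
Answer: 2661855654443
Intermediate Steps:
v(O) = 24 (v(O) = -2 + 26 = 24)
J = 252272 (J = -341071 + 593343 = 252272)
(-1265455 + J)*(-2627245 + v(I(20, -7))) = (-1265455 + 252272)*(-2627245 + 24) = -1013183*(-2627221) = 2661855654443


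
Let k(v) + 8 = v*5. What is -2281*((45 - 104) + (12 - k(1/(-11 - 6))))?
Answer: 1500898/17 ≈ 88288.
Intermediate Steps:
k(v) = -8 + 5*v (k(v) = -8 + v*5 = -8 + 5*v)
-2281*((45 - 104) + (12 - k(1/(-11 - 6)))) = -2281*((45 - 104) + (12 - (-8 + 5/(-11 - 6)))) = -2281*(-59 + (12 - (-8 + 5/(-17)))) = -2281*(-59 + (12 - (-8 + 5*(-1/17)))) = -2281*(-59 + (12 - (-8 - 5/17))) = -2281*(-59 + (12 - 1*(-141/17))) = -2281*(-59 + (12 + 141/17)) = -2281*(-59 + 345/17) = -2281*(-658/17) = 1500898/17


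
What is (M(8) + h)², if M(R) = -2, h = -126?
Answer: 16384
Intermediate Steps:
(M(8) + h)² = (-2 - 126)² = (-128)² = 16384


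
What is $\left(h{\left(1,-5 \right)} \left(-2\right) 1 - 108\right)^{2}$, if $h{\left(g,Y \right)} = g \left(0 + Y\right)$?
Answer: $9604$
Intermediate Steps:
$h{\left(g,Y \right)} = Y g$ ($h{\left(g,Y \right)} = g Y = Y g$)
$\left(h{\left(1,-5 \right)} \left(-2\right) 1 - 108\right)^{2} = \left(\left(-5\right) 1 \left(-2\right) 1 - 108\right)^{2} = \left(\left(-5\right) \left(-2\right) 1 - 108\right)^{2} = \left(10 \cdot 1 - 108\right)^{2} = \left(10 - 108\right)^{2} = \left(-98\right)^{2} = 9604$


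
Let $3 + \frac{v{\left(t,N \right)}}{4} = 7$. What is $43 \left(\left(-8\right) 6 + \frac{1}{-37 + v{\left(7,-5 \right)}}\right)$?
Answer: $- \frac{43387}{21} \approx -2066.0$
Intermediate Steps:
$v{\left(t,N \right)} = 16$ ($v{\left(t,N \right)} = -12 + 4 \cdot 7 = -12 + 28 = 16$)
$43 \left(\left(-8\right) 6 + \frac{1}{-37 + v{\left(7,-5 \right)}}\right) = 43 \left(\left(-8\right) 6 + \frac{1}{-37 + 16}\right) = 43 \left(-48 + \frac{1}{-21}\right) = 43 \left(-48 - \frac{1}{21}\right) = 43 \left(- \frac{1009}{21}\right) = - \frac{43387}{21}$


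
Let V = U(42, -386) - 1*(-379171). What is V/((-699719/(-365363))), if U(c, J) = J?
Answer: 138394023955/699719 ≈ 1.9779e+5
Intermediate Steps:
V = 378785 (V = -386 - 1*(-379171) = -386 + 379171 = 378785)
V/((-699719/(-365363))) = 378785/((-699719/(-365363))) = 378785/((-699719*(-1/365363))) = 378785/(699719/365363) = 378785*(365363/699719) = 138394023955/699719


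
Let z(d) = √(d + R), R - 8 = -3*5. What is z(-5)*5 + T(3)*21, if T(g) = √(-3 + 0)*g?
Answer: 73*I*√3 ≈ 126.44*I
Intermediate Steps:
R = -7 (R = 8 - 3*5 = 8 - 15 = -7)
z(d) = √(-7 + d) (z(d) = √(d - 7) = √(-7 + d))
T(g) = I*g*√3 (T(g) = √(-3)*g = (I*√3)*g = I*g*√3)
z(-5)*5 + T(3)*21 = √(-7 - 5)*5 + (I*3*√3)*21 = √(-12)*5 + (3*I*√3)*21 = (2*I*√3)*5 + 63*I*√3 = 10*I*√3 + 63*I*√3 = 73*I*√3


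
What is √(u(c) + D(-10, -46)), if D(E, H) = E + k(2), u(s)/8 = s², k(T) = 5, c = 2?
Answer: 3*√3 ≈ 5.1962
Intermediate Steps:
u(s) = 8*s²
D(E, H) = 5 + E (D(E, H) = E + 5 = 5 + E)
√(u(c) + D(-10, -46)) = √(8*2² + (5 - 10)) = √(8*4 - 5) = √(32 - 5) = √27 = 3*√3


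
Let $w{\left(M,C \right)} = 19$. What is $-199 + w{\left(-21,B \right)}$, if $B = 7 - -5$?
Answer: $-180$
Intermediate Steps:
$B = 12$ ($B = 7 + 5 = 12$)
$-199 + w{\left(-21,B \right)} = -199 + 19 = -180$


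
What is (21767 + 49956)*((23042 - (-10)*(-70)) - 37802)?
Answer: -1108837580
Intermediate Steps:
(21767 + 49956)*((23042 - (-10)*(-70)) - 37802) = 71723*((23042 - 1*700) - 37802) = 71723*((23042 - 700) - 37802) = 71723*(22342 - 37802) = 71723*(-15460) = -1108837580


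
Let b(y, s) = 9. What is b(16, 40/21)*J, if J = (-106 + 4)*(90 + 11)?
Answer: -92718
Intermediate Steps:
J = -10302 (J = -102*101 = -10302)
b(16, 40/21)*J = 9*(-10302) = -92718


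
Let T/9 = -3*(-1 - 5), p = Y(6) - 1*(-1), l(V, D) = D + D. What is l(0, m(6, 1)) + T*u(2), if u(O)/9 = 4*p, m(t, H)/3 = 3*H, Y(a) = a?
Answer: 40842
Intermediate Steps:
m(t, H) = 9*H (m(t, H) = 3*(3*H) = 9*H)
l(V, D) = 2*D
p = 7 (p = 6 - 1*(-1) = 6 + 1 = 7)
T = 162 (T = 9*(-3*(-1 - 5)) = 9*(-3*(-6)) = 9*18 = 162)
u(O) = 252 (u(O) = 9*(4*7) = 9*28 = 252)
l(0, m(6, 1)) + T*u(2) = 2*(9*1) + 162*252 = 2*9 + 40824 = 18 + 40824 = 40842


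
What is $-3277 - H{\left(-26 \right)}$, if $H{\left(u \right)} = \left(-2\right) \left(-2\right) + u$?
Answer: $-3255$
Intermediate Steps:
$H{\left(u \right)} = 4 + u$
$-3277 - H{\left(-26 \right)} = -3277 - \left(4 - 26\right) = -3277 - -22 = -3277 + 22 = -3255$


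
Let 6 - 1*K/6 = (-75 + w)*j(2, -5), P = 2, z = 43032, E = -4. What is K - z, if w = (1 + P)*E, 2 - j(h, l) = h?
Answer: -42996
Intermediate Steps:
j(h, l) = 2 - h
w = -12 (w = (1 + 2)*(-4) = 3*(-4) = -12)
K = 36 (K = 36 - 6*(-75 - 12)*(2 - 1*2) = 36 - (-522)*(2 - 2) = 36 - (-522)*0 = 36 - 6*0 = 36 + 0 = 36)
K - z = 36 - 1*43032 = 36 - 43032 = -42996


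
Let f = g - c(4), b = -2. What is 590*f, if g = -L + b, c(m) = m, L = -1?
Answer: -2950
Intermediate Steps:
g = -1 (g = -1*(-1) - 2 = 1 - 2 = -1)
f = -5 (f = -1 - 1*4 = -1 - 4 = -5)
590*f = 590*(-5) = -2950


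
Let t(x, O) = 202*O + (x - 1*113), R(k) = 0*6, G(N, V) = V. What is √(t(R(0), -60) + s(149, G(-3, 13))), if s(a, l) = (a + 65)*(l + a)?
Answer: √22435 ≈ 149.78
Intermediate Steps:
R(k) = 0
t(x, O) = -113 + x + 202*O (t(x, O) = 202*O + (x - 113) = 202*O + (-113 + x) = -113 + x + 202*O)
s(a, l) = (65 + a)*(a + l)
√(t(R(0), -60) + s(149, G(-3, 13))) = √((-113 + 0 + 202*(-60)) + (149² + 65*149 + 65*13 + 149*13)) = √((-113 + 0 - 12120) + (22201 + 9685 + 845 + 1937)) = √(-12233 + 34668) = √22435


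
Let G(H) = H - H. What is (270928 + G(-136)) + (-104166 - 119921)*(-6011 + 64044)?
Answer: -13004169943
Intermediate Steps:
G(H) = 0
(270928 + G(-136)) + (-104166 - 119921)*(-6011 + 64044) = (270928 + 0) + (-104166 - 119921)*(-6011 + 64044) = 270928 - 224087*58033 = 270928 - 13004440871 = -13004169943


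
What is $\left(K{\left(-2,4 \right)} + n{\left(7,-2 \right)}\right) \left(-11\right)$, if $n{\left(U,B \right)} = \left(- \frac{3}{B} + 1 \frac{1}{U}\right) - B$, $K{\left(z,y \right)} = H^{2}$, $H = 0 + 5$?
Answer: $- \frac{4411}{14} \approx -315.07$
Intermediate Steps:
$H = 5$
$K{\left(z,y \right)} = 25$ ($K{\left(z,y \right)} = 5^{2} = 25$)
$n{\left(U,B \right)} = \frac{1}{U} - B - \frac{3}{B}$ ($n{\left(U,B \right)} = \left(- \frac{3}{B} + \frac{1}{U}\right) - B = \left(\frac{1}{U} - \frac{3}{B}\right) - B = \frac{1}{U} - B - \frac{3}{B}$)
$\left(K{\left(-2,4 \right)} + n{\left(7,-2 \right)}\right) \left(-11\right) = \left(25 - \left(-2 - \frac{3}{2} - \frac{1}{7}\right)\right) \left(-11\right) = \left(25 + \left(\frac{1}{7} + 2 - - \frac{3}{2}\right)\right) \left(-11\right) = \left(25 + \left(\frac{1}{7} + 2 + \frac{3}{2}\right)\right) \left(-11\right) = \left(25 + \frac{51}{14}\right) \left(-11\right) = \frac{401}{14} \left(-11\right) = - \frac{4411}{14}$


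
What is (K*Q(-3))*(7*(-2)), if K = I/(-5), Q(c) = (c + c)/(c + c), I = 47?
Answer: 658/5 ≈ 131.60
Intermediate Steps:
Q(c) = 1 (Q(c) = (2*c)/((2*c)) = (2*c)*(1/(2*c)) = 1)
K = -47/5 (K = 47/(-5) = 47*(-⅕) = -47/5 ≈ -9.4000)
(K*Q(-3))*(7*(-2)) = (-47/5*1)*(7*(-2)) = -47/5*(-14) = 658/5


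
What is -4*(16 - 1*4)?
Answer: -48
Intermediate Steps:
-4*(16 - 1*4) = -4*(16 - 4) = -4*12 = -48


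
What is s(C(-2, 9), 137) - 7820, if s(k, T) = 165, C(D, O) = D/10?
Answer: -7655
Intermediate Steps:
C(D, O) = D/10 (C(D, O) = D*(⅒) = D/10)
s(C(-2, 9), 137) - 7820 = 165 - 7820 = -7655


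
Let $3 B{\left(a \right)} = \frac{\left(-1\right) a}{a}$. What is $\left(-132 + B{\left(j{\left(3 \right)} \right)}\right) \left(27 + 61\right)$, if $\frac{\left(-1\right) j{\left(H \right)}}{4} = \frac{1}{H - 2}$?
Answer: $- \frac{34936}{3} \approx -11645.0$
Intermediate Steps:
$j{\left(H \right)} = - \frac{4}{-2 + H}$ ($j{\left(H \right)} = - \frac{4}{H - 2} = - \frac{4}{-2 + H}$)
$B{\left(a \right)} = - \frac{1}{3}$ ($B{\left(a \right)} = \frac{- a \frac{1}{a}}{3} = \frac{1}{3} \left(-1\right) = - \frac{1}{3}$)
$\left(-132 + B{\left(j{\left(3 \right)} \right)}\right) \left(27 + 61\right) = \left(-132 - \frac{1}{3}\right) \left(27 + 61\right) = \left(- \frac{397}{3}\right) 88 = - \frac{34936}{3}$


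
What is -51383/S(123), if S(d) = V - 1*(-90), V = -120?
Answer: 51383/30 ≈ 1712.8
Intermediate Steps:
S(d) = -30 (S(d) = -120 - 1*(-90) = -120 + 90 = -30)
-51383/S(123) = -51383/(-30) = -51383*(-1/30) = 51383/30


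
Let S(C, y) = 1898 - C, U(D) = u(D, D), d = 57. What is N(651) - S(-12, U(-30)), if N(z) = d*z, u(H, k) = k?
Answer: 35197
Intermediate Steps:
U(D) = D
N(z) = 57*z
N(651) - S(-12, U(-30)) = 57*651 - (1898 - 1*(-12)) = 37107 - (1898 + 12) = 37107 - 1*1910 = 37107 - 1910 = 35197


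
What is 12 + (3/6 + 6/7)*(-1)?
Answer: 149/14 ≈ 10.643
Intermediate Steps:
12 + (3/6 + 6/7)*(-1) = 12 + (3*(⅙) + 6*(⅐))*(-1) = 12 + (½ + 6/7)*(-1) = 12 + (19/14)*(-1) = 12 - 19/14 = 149/14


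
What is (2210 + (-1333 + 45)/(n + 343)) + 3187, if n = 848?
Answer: 6426539/1191 ≈ 5395.9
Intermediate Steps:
(2210 + (-1333 + 45)/(n + 343)) + 3187 = (2210 + (-1333 + 45)/(848 + 343)) + 3187 = (2210 - 1288/1191) + 3187 = 2630822/1191 + 3187 = 6426539/1191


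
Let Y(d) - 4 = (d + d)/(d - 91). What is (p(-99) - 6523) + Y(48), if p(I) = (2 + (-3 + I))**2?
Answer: 149587/43 ≈ 3478.8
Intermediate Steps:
p(I) = (-1 + I)**2
Y(d) = 4 + 2*d/(-91 + d) (Y(d) = 4 + (d + d)/(d - 91) = 4 + (2*d)/(-91 + d) = 4 + 2*d/(-91 + d))
(p(-99) - 6523) + Y(48) = ((-1 - 99)**2 - 6523) + 2*(-182 + 3*48)/(-91 + 48) = ((-100)**2 - 6523) + 2*(-182 + 144)/(-43) = (10000 - 6523) + 2*(-1/43)*(-38) = 3477 + 76/43 = 149587/43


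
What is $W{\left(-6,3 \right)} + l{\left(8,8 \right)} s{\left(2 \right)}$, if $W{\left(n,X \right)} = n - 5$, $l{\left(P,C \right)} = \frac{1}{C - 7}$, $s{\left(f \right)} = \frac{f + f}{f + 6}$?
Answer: $- \frac{21}{2} \approx -10.5$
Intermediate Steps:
$s{\left(f \right)} = \frac{2 f}{6 + f}$
$l{\left(P,C \right)} = \frac{1}{-7 + C}$
$W{\left(n,X \right)} = -5 + n$
$W{\left(-6,3 \right)} + l{\left(8,8 \right)} s{\left(2 \right)} = \left(-5 - 6\right) + \frac{2 \cdot 2 \frac{1}{6 + 2}}{-7 + 8} = -11 + \frac{2 \cdot 2 \cdot \frac{1}{8}}{1} = -11 + 1 \cdot 2 \cdot 2 \cdot \frac{1}{8} = -11 + 1 \cdot \frac{1}{2} = -11 + \frac{1}{2} = - \frac{21}{2}$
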